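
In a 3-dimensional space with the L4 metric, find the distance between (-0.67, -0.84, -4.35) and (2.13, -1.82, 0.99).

(Σ|x_i - y_i|^4)^(1/4) = (|-0.67 - 2.13|^4 + |-0.84 - (-1.82)|^4 + |-4.35 - 0.99|^4)^(1/4)
= (2.8^4 + 0.98^4 + 5.34^4)^(1/4) ≈ (61.4656 + 0.9224 + 813.1394)^(1/4) = (875.5274)^(1/4) ≈ 5.4396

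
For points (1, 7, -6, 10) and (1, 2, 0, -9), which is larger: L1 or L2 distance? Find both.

L1 = |1 - 1| + |7 - 2| + |-6 - 0| + |10 - (-9)| = 0 + 5 + 6 + 19 = 30
L2 = √(0² + 5² + 6² + 19²) = √422 ≈ 20.5426
L1 ≥ L2 always (equality iff movement is along one axis); L1 > L2 here.
Ratio L1/L2 = 30/√422 ≈ 1.4604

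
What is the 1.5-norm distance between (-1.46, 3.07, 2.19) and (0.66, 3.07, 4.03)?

(Σ|x_i - y_i|^1.5)^(1/1.5) = (|-1.46 - 0.66|^1.5 + |3.07 - 3.07|^1.5 + |2.19 - 4.03|^1.5)^(1/1.5)
= (2.12^1.5 + 0^1.5 + 1.84^1.5)^(1/1.5) ≈ (3.0868 + 0 + 2.4959)^(1/1.5) = (5.5827)^(1/1.5) ≈ 3.147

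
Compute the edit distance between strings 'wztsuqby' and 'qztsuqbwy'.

Let D[i][j] be the edit distance between the first i characters of 'wztsuqby' and the first j characters of 'qztsuqbwy', with D[i][0] = i, D[0][j] = j, and D[i][j] = D[i-1][j-1] if the characters match, else 1 + min(D[i-1][j], D[i][j-1], D[i-1][j-1]). Filling the table (rows: prefixes of 'wztsuqby', columns: prefixes of 'qztsuqbwy'):
     ε  q  z  t  s  u  q  b  w  y
  ε  0  1  2  3  4  5  6  7  8  9
  w  1  1  2  3  4  5  6  7  7  8
  z  2  2  1  2  3  4  5  6  7  8
  t  3  3  2  1  2  3  4  5  6  7
  s  4  4  3  2  1  2  3  4  5  6
  u  5  5  4  3  2  1  2  3  4  5
  q  6  5  5  4  3  2  1  2  3  4
  b  7  6  6  5  4  3  2  1  2  3
  y  8  7  7  6  5  4  3  2  2  2
The bottom-right entry gives D[8][9] = 2, so no sequence of fewer than 2 edits works. Backtracking through the table gives one optimal edit sequence (2 edits):
  wztsuqby → qztsuqby (sub w→q @1)
  qztsuqby → qztsuqbwy (ins w @8)
Edit distance = 2.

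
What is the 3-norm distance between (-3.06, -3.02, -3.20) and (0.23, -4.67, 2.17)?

(Σ|x_i - y_i|^3)^(1/3) = (|-3.06 - 0.23|^3 + |-3.02 - (-4.67)|^3 + |-3.2 - 2.17|^3)^(1/3)
= (3.29^3 + 1.65^3 + 5.37^3)^(1/3) ≈ (35.6113 + 4.4921 + 154.8542)^(1/3) = (194.9576)^(1/3) ≈ 5.7985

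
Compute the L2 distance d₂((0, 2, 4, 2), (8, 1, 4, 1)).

√(Σ(x_i - y_i)²) = √((0 - 8)² + (2 - 1)² + (4 - 4)² + (2 - 1)²)
= √((-8)² + 1² + 0² + 1²) = √(64 + 1 + 0 + 1) = √66 ≈ 8.124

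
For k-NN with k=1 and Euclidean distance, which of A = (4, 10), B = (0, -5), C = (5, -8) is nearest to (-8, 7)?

Distances: d(A) ≈ 12.3693, d(B) ≈ 14.4222, d(C) ≈ 19.8494. Nearest: A = (4, 10) with distance 12.3693.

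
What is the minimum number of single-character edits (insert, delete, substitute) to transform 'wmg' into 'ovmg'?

Let D[i][j] be the edit distance between the first i characters of 'wmg' and the first j characters of 'ovmg', with D[i][0] = i, D[0][j] = j, and D[i][j] = D[i-1][j-1] if the characters match, else 1 + min(D[i-1][j], D[i][j-1], D[i-1][j-1]). Filling the table (rows: prefixes of 'wmg', columns: prefixes of 'ovmg'):
     ε  o  v  m  g
  ε  0  1  2  3  4
  w  1  1  2  3  4
  m  2  2  2  2  3
  g  3  3  3  3  2
The bottom-right entry gives D[3][4] = 2, so no sequence of fewer than 2 edits works. Backtracking through the table gives one optimal edit sequence (2 edits):
  wmg → owmg (ins o @1)
  owmg → ovmg (sub w→v @2)
Edit distance = 2.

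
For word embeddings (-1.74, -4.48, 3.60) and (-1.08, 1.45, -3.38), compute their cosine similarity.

With u = (-1.74, -4.48, 3.60), v = (-1.08, 1.45, -3.38):
u·v = (-1.74)·(-1.08) + (-4.48)·1.45 + 3.6·(-3.38) = 1.8792 + (-6.496) + (-12.168) = -16.7848.
|u| = √((-1.74)² + (-4.48)² + 3.6²) = √(3.0276 + 20.0704 + 12.96) = √36.058, |v| = √((-1.08)² + 1.45² + (-3.38)²) = √(1.1664 + 2.1025 + 11.4244) = √14.6933.
cos θ = (u·v)/(|u||v|) = -16.7848/(√36.058·√14.6933) ≈ -0.7292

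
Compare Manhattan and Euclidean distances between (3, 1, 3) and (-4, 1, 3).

L1 = |3 - (-4)| + |1 - 1| + |3 - 3| = 7 + 0 + 0 = 7
L2 = √(7² + 0² + 0²) = √49 = 7
L1 ≥ L2 always (equality iff movement is along one axis); L1 = L2 here (movement is along a single axis).
Ratio L1/L2 = 7/7 = 1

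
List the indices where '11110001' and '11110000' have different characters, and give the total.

Differing positions: 8. Hamming distance = 1.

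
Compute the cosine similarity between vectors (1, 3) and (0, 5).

With u = (1, 3), v = (0, 5):
u·v = 1·0 + 3·5 = 0 + 15 = 15.
|u| = √(1² + 3²) = √10, |v| = √(0² + 5²) = √25, so |u||v| = √(10·25) = √250.
cos θ = (u·v)/(|u||v|) = 15/√250 ≈ 0.9487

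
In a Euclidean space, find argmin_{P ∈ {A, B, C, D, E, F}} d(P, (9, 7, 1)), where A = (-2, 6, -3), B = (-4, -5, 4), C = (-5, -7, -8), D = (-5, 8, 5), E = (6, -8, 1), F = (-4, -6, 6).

Distances: d(A) ≈ 11.7473, d(B) ≈ 17.9444, d(C) ≈ 21.7486, d(D) ≈ 14.5945, d(E) ≈ 15.2971, d(F) ≈ 19.0526. Nearest: A = (-2, 6, -3) with distance 11.7473.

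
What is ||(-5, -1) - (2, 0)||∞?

max(|x_i - y_i|) = max(|-5 - 2|, |-1 - 0|) = max(7, 1) = 7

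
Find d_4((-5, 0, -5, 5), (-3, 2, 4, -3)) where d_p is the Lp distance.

(Σ|x_i - y_i|^4)^(1/4) = (|-5 - (-3)|^4 + |0 - 2|^4 + |-5 - 4|^4 + |5 - (-3)|^4)^(1/4)
= (2^4 + 2^4 + 9^4 + 8^4)^(1/4) = (16 + 16 + 6561 + 4096)^(1/4) = (10689)^(1/4) ≈ 10.168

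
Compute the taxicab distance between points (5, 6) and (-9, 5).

Σ|x_i - y_i| = |5 - (-9)| + |6 - 5| = 14 + 1 = 15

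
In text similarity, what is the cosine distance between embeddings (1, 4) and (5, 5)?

With u = (1, 4), v = (5, 5):
u·v = 1·5 + 4·5 = 5 + 20 = 25.
|u| = √(1² + 4²) = √17, |v| = √(5² + 5²) = √50, so |u||v| = √(17·50) = √850.
cos θ = (u·v)/(|u||v|) = 25/√850 ≈ 0.8575
Cosine distance = 1 - cos θ ≈ 1 - 0.8575 = 0.1425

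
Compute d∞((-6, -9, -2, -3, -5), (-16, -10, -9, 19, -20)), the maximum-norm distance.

max(|x_i - y_i|) = max(|-6 - (-16)|, |-9 - (-10)|, |-2 - (-9)|, |-3 - 19|, |-5 - (-20)|) = max(10, 1, 7, 22, 15) = 22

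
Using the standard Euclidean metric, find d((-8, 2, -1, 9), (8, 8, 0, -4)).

√(Σ(x_i - y_i)²) = √((-8 - 8)² + (2 - 8)² + (-1 - 0)² + (9 - (-4))²)
= √((-16)² + (-6)² + (-1)² + 13²) = √(256 + 36 + 1 + 169) = √462 ≈ 21.4942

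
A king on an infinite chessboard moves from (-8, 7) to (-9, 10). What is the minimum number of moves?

max(|x_i - y_i|) = max(|-8 - (-9)|, |7 - 10|) = max(1, 3) = 3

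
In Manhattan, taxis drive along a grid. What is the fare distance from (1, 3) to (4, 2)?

Σ|x_i - y_i| = |1 - 4| + |3 - 2| = 3 + 1 = 4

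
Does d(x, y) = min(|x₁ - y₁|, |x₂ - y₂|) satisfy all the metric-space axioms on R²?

No. d fails identity of indiscernibles: take x = (-3, 0) and y = (-3, 1). Then d(x,y) = min(|-3 - (-3)|, |0 - 1|) = min(0, 1) = 0, yet x ≠ y.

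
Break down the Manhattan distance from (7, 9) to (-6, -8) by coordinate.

Σ|x_i - y_i| = |7 - (-6)| + |9 - (-8)| = 13 + 17 = 30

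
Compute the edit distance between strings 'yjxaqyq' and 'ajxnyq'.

Let D[i][j] be the edit distance between the first i characters of 'yjxaqyq' and the first j characters of 'ajxnyq', with D[i][0] = i, D[0][j] = j, and D[i][j] = D[i-1][j-1] if the characters match, else 1 + min(D[i-1][j], D[i][j-1], D[i-1][j-1]). Filling the table (rows: prefixes of 'yjxaqyq', columns: prefixes of 'ajxnyq'):
     ε  a  j  x  n  y  q
  ε  0  1  2  3  4  5  6
  y  1  1  2  3  4  4  5
  j  2  2  1  2  3  4  5
  x  3  3  2  1  2  3  4
  a  4  3  3  2  2  3  4
  q  5  4  4  3  3  3  3
  y  6  5  5  4  4  3  4
  q  7  6  6  5  5  4  3
The bottom-right entry gives D[7][6] = 3, so no sequence of fewer than 3 edits works. Backtracking through the table gives one optimal edit sequence (3 edits):
  yjxaqyq → ajxaqyq (sub y→a @1)
  ajxaqyq → ajxqyq (del a @4)
  ajxqyq → ajxnyq (sub q→n @4)
Edit distance = 3.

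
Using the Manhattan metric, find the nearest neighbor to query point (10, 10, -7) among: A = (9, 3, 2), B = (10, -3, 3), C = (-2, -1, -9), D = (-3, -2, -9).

Distances: d(A) = 17, d(B) = 23, d(C) = 25, d(D) = 27. Nearest: A = (9, 3, 2) with distance 17.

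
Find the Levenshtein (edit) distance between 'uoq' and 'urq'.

Let D[i][j] be the edit distance between the first i characters of 'uoq' and the first j characters of 'urq', with D[i][0] = i, D[0][j] = j, and D[i][j] = D[i-1][j-1] if the characters match, else 1 + min(D[i-1][j], D[i][j-1], D[i-1][j-1]). Filling the table (rows: prefixes of 'uoq', columns: prefixes of 'urq'):
     ε  u  r  q
  ε  0  1  2  3
  u  1  0  1  2
  o  2  1  1  2
  q  3  2  2  1
The bottom-right entry gives D[3][3] = 1, so no sequence of fewer than 1 edit works. Backtracking through the table gives one optimal edit sequence (1 edit):
  uoq → urq (sub o→r @2)
Edit distance = 1.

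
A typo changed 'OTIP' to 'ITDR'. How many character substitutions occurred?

Differing positions: 1, 3, 4. Hamming distance = 3.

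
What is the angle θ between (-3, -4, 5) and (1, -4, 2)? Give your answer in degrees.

With u = (-3, -4, 5), v = (1, -4, 2):
u·v = (-3)·1 + (-4)·(-4) + 5·2 = (-3) + 16 + 10 = 23.
|u| = √((-3)² + (-4)² + 5²) = √50, |v| = √(1² + (-4)² + 2²) = √21, so |u||v| = √(50·21) = √1050.
cos θ = (u·v)/(|u||v|) = 23/√1050 ≈ 0.709795
θ = arccos(0.709795) ≈ 44.78°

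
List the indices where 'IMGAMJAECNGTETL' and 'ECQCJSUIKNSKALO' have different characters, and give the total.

Differing positions: 1, 2, 3, 4, 5, 6, 7, 8, 9, 11, 12, 13, 14, 15. Hamming distance = 14.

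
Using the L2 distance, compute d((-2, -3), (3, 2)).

(Σ|x_i - y_i|^2)^(1/2) = (|-2 - 3|^2 + |-3 - 2|^2)^(1/2)
= (5^2 + 5^2)^(1/2) = (25 + 25)^(1/2) = (50)^(1/2) ≈ 7.0711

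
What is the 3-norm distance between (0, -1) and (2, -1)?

(Σ|x_i - y_i|^3)^(1/3) = (|0 - 2|^3 + |-1 - (-1)|^3)^(1/3)
= (2^3 + 0^3)^(1/3) = (8 + 0)^(1/3) = (8)^(1/3) = 2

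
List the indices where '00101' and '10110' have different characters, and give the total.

Differing positions: 1, 4, 5. Hamming distance = 3.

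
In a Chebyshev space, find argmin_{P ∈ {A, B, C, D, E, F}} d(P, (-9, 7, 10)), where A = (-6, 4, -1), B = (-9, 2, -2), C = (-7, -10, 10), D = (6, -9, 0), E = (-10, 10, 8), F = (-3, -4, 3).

Distances: d(A) = 11, d(B) = 12, d(C) = 17, d(D) = 16, d(E) = 3, d(F) = 11. Nearest: E = (-10, 10, 8) with distance 3.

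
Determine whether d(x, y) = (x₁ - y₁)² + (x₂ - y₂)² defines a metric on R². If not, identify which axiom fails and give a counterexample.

No. The squared Euclidean distance fails the triangle inequality. Counterexample: x = (0, 0), y = (5, 3), z = (10, 6). d(x,z) = 10² + 6² = 136, but d(x,y) + d(y,z) = (5² + 3²) + (5² + 3²) = 34 + 34 = 68. Since 136 > 68, the triangle inequality is violated. (Note: √d, the ordinary Euclidean distance, IS a metric.)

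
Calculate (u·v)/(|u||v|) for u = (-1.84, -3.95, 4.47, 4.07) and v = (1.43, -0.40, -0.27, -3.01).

With u = (-1.84, -3.95, 4.47, 4.07), v = (1.43, -0.40, -0.27, -3.01):
u·v = (-1.84)·1.43 + (-3.95)·(-0.4) + 4.47·(-0.27) + 4.07·(-3.01) = (-2.6312) + 1.58 + (-1.2069) + (-12.2507) = -14.5088.
|u| = √((-1.84)² + (-3.95)² + 4.47² + 4.07²) = √(3.3856 + 15.6025 + 19.9809 + 16.5649) = √55.5339, |v| = √(1.43² + (-0.4)² + (-0.27)² + (-3.01)²) = √(2.0449 + 0.16 + 0.0729 + 9.0601) = √11.3379.
cos θ = (u·v)/(|u||v|) = -14.5088/(√55.5339·√11.3379) ≈ -0.5782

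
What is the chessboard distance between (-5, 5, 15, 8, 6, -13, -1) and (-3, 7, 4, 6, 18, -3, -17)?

max(|x_i - y_i|) = max(|-5 - (-3)|, |5 - 7|, |15 - 4|, |8 - 6|, |6 - 18|, |-13 - (-3)|, |-1 - (-17)|) = max(2, 2, 11, 2, 12, 10, 16) = 16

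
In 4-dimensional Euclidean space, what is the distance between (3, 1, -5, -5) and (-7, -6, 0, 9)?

√(Σ(x_i - y_i)²) = √((3 - (-7))² + (1 - (-6))² + (-5 - 0)² + (-5 - 9)²)
= √(10² + 7² + (-5)² + (-14)²) = √(100 + 49 + 25 + 196) = √370 ≈ 19.2354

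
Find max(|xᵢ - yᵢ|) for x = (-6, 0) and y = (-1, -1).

max(|x_i - y_i|) = max(|-6 - (-1)|, |0 - (-1)|) = max(5, 1) = 5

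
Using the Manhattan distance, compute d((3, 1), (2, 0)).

Σ|x_i - y_i| = |3 - 2| + |1 - 0| = 1 + 1 = 2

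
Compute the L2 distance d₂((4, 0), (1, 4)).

√(Σ(x_i - y_i)²) = √((4 - 1)² + (0 - 4)²)
= √(3² + (-4)²) = √(9 + 16) = √25 = 5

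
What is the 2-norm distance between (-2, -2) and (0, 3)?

(Σ|x_i - y_i|^2)^(1/2) = (|-2 - 0|^2 + |-2 - 3|^2)^(1/2)
= (2^2 + 5^2)^(1/2) = (4 + 25)^(1/2) = (29)^(1/2) ≈ 5.3852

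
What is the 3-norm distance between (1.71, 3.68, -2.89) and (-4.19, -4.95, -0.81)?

(Σ|x_i - y_i|^3)^(1/3) = (|1.71 - (-4.19)|^3 + |3.68 - (-4.95)|^3 + |-2.89 - (-0.81)|^3)^(1/3)
= (5.9^3 + 8.63^3 + 2.08^3)^(1/3) ≈ (205.379 + 642.7356 + 8.9989)^(1/3) = (857.1135)^(1/3) ≈ 9.499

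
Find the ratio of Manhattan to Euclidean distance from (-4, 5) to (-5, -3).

L1 = |-4 - (-5)| + |5 - (-3)| = 1 + 8 = 9
L2 = √(1² + 8²) = √65 ≈ 8.0623
L1 ≥ L2 always (equality iff movement is along one axis); L1 > L2 here.
Ratio L1/L2 = 9/√65 ≈ 1.1163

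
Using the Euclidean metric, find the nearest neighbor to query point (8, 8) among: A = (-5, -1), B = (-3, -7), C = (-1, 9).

Distances: d(A) ≈ 15.8114, d(B) ≈ 18.6011, d(C) ≈ 9.0554. Nearest: C = (-1, 9) with distance 9.0554.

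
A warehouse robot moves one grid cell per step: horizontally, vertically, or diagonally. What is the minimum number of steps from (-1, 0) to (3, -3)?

max(|x_i - y_i|) = max(|-1 - 3|, |0 - (-3)|) = max(4, 3) = 4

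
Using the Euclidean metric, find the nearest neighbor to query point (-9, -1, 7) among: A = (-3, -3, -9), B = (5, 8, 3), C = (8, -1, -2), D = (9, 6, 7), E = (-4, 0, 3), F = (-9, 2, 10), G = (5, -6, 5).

Distances: d(A) ≈ 17.2047, d(B) ≈ 17.1172, d(C) ≈ 19.2354, d(D) ≈ 19.3132, d(E) ≈ 6.4807, d(F) ≈ 4.2426, d(G) = 15. Nearest: F = (-9, 2, 10) with distance 4.2426.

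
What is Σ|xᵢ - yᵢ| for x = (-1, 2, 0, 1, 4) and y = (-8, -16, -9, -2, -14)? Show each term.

Σ|x_i - y_i| = |-1 - (-8)| + |2 - (-16)| + |0 - (-9)| + |1 - (-2)| + |4 - (-14)| = 7 + 18 + 9 + 3 + 18 = 55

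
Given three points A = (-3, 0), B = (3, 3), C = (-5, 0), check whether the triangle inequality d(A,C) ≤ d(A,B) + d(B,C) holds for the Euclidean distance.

d(A,B) = √(6² + 3²) = √45 ≈ 6.7082, d(B,C) = √(8² + 3²) = √73 ≈ 8.544, d(A,C) = √(2² + 0²) = √4 = 2.
d(A,C) = 2 ≤ 6.7082 + 8.544 = 15.2522. Triangle inequality is satisfied.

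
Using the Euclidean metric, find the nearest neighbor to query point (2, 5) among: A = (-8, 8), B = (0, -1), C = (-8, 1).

Distances: d(A) ≈ 10.4403, d(B) ≈ 6.3246, d(C) ≈ 10.7703. Nearest: B = (0, -1) with distance 6.3246.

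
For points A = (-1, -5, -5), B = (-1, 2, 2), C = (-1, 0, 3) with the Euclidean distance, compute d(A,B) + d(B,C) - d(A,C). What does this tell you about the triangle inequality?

d(A,B) = √(0² + 7² + 7²) = √98 ≈ 9.8995, d(B,C) = √(0² + 2² + 1²) = √5 ≈ 2.2361, d(A,C) = √(0² + 5² + 8²) = √89 ≈ 9.434.
d(A,B) + d(B,C) - d(A,C) = 9.8995 + 2.2361 - 9.434 = 12.1356 - 9.434 = 2.7016 (to 4 decimal places). This is ≥ 0, so the triangle inequality holds for these points.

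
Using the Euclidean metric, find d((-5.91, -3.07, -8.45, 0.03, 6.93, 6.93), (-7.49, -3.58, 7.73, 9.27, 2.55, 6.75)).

√(Σ(x_i - y_i)²) = √((-5.91 - (-7.49))² + (-3.07 - (-3.58))² + (-8.45 - 7.73)² + (0.03 - 9.27)² + (6.93 - 2.55)² + (6.93 - 6.75)²)
= √(1.58² + 0.51² + (-16.18)² + (-9.24)² + 4.38² + 0.18²) = √(2.4964 + 0.2601 + 261.7924 + 85.3776 + 19.1844 + 0.0324) = √369.1433 ≈ 19.2131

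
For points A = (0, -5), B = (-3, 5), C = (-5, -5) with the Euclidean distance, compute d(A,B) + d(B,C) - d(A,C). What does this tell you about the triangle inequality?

d(A,B) = √(3² + 10²) = √109 ≈ 10.4403, d(B,C) = √(2² + 10²) = √104 ≈ 10.198, d(A,C) = √(5² + 0²) = √25 = 5.
d(A,B) + d(B,C) - d(A,C) = 10.4403 + 10.198 - 5 = 20.6383 - 5 = 15.6383 (to 4 decimal places). This is ≥ 0, so the triangle inequality holds for these points.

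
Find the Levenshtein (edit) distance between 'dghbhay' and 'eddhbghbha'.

Let D[i][j] be the edit distance between the first i characters of 'dghbhay' and the first j characters of 'eddhbghbha', with D[i][0] = i, D[0][j] = j, and D[i][j] = D[i-1][j-1] if the characters match, else 1 + min(D[i-1][j], D[i][j-1], D[i-1][j-1]). Filling the table (rows: prefixes of 'dghbhay', columns: prefixes of 'eddhbghbha'):
     ε  e  d  d  h  b  g  h  b  h  a
  ε  0  1  2  3  4  5  6  7  8  9 10
  d  1  1  1  2  3  4  5  6  7  8  9
  g  2  2  2  2  3  4  4  5  6  7  8
  h  3  3  3  3  2  3  4  4  5  6  7
  b  4  4  4  4  3  2  3  4  4  5  6
  h  5  5  5  5  4  3  3  3  4  4  5
  a  6  6  6  6  5  4  4  4  4  5  4
  y  7  7  7  7  6  5  5  5  5  5  5
The bottom-right entry gives D[7][10] = 5, so no sequence of fewer than 5 edits works. Backtracking through the table gives one optimal edit sequence (5 edits):
  dghbhay → edghbhay (ins e @1)
  edghbhay → eddghbhay (ins d @2)
  eddghbhay → eddhghbhay (ins h @4)
  eddhghbhay → eddhbghbhay (ins b @5)
  eddhbghbhay → eddhbghbha (del y @11)
Edit distance = 5.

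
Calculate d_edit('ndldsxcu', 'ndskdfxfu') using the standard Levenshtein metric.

Let D[i][j] be the edit distance between the first i characters of 'ndldsxcu' and the first j characters of 'ndskdfxfu', with D[i][0] = i, D[0][j] = j, and D[i][j] = D[i-1][j-1] if the characters match, else 1 + min(D[i-1][j], D[i][j-1], D[i-1][j-1]). Filling the table (rows: prefixes of 'ndldsxcu', columns: prefixes of 'ndskdfxfu'):
     ε  n  d  s  k  d  f  x  f  u
  ε  0  1  2  3  4  5  6  7  8  9
  n  1  0  1  2  3  4  5  6  7  8
  d  2  1  0  1  2  3  4  5  6  7
  l  3  2  1  1  2  3  4  5  6  7
  d  4  3  2  2  2  2  3  4  5  6
  s  5  4  3  2  3  3  3  4  5  6
  x  6  5  4  3  3  4  4  3  4  5
  c  7  6  5  4  4  4  5  4  4  5
  u  8  7  6  5  5  5  5  5  5  4
The bottom-right entry gives D[8][9] = 4, so no sequence of fewer than 4 edits works. Backtracking through the table gives one optimal edit sequence (4 edits):
  ndldsxcu → ndsldsxcu (ins s @3)
  ndsldsxcu → ndskdsxcu (sub l→k @4)
  ndskdsxcu → ndskdfxcu (sub s→f @6)
  ndskdfxcu → ndskdfxfu (sub c→f @8)
Edit distance = 4.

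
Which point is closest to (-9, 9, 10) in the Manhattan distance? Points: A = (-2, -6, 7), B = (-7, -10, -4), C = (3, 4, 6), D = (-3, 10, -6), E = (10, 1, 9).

Distances: d(A) = 25, d(B) = 35, d(C) = 21, d(D) = 23, d(E) = 28. Nearest: C = (3, 4, 6) with distance 21.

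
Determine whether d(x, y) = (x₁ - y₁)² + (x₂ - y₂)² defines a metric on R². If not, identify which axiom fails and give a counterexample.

No. The squared Euclidean distance fails the triangle inequality. Counterexample: x = (0, 0), y = (5, 2), z = (10, 4). d(x,z) = 10² + 4² = 116, but d(x,y) + d(y,z) = (5² + 2²) + (5² + 2²) = 29 + 29 = 58. Since 116 > 58, the triangle inequality is violated. (Note: √d, the ordinary Euclidean distance, IS a metric.)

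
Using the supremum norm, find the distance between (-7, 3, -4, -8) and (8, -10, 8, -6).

max(|x_i - y_i|) = max(|-7 - 8|, |3 - (-10)|, |-4 - 8|, |-8 - (-6)|) = max(15, 13, 12, 2) = 15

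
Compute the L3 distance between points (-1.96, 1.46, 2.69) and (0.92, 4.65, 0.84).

(Σ|x_i - y_i|^3)^(1/3) = (|-1.96 - 0.92|^3 + |1.46 - 4.65|^3 + |2.69 - 0.84|^3)^(1/3)
= (2.88^3 + 3.19^3 + 1.85^3)^(1/3) ≈ (23.8879 + 32.4618 + 6.3316)^(1/3) = (62.6813)^(1/3) ≈ 3.9723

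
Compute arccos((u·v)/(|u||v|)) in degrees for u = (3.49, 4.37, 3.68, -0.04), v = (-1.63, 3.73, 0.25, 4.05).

With u = (3.49, 4.37, 3.68, -0.04), v = (-1.63, 3.73, 0.25, 4.05):
u·v = 3.49·(-1.63) + 4.37·3.73 + 3.68·0.25 + (-0.04)·4.05 = (-5.6887) + 16.3001 + 0.92 + (-0.162) = 11.3694.
|u| = √(3.49² + 4.37² + 3.68² + (-0.04)²) = √(12.1801 + 19.0969 + 13.5424 + 0.0016) = √44.821, |v| = √((-1.63)² + 3.73² + 0.25² + 4.05²) = √(2.6569 + 13.9129 + 0.0625 + 16.4025) = √33.0348.
cos θ = (u·v)/(|u||v|) = 11.3694/(√44.821·√33.0348) ≈ 0.295468
θ = arccos(0.295468) ≈ 72.81°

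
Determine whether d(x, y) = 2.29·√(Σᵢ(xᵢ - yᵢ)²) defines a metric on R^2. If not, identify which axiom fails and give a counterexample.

Yes. The L2 (Euclidean) norm induces a metric on R^2, and multiplying a metric by a positive constant 2.29 > 0 preserves all four axioms: non-negativity (2.29·||x-y|| ≥ 0), identity (2.29·||x-y|| = 0 ⟺ ||x-y|| = 0 ⟺ x = y), symmetry (||x-y|| = ||y-x||), and the triangle inequality (2.29·||x-z|| ≤ 2.29·||x-y|| + 2.29·||y-z||). So d is a metric.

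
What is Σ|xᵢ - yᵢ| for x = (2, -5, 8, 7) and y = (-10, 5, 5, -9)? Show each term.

Σ|x_i - y_i| = |2 - (-10)| + |-5 - 5| + |8 - 5| + |7 - (-9)| = 12 + 10 + 3 + 16 = 41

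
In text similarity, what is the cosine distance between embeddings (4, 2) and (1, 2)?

With u = (4, 2), v = (1, 2):
u·v = 4·1 + 2·2 = 4 + 4 = 8.
|u| = √(4² + 2²) = √20, |v| = √(1² + 2²) = √5, so |u||v| = √(20·5) = √100 = 10.
cos θ = (u·v)/(|u||v|) = 8/10 = 0.8
Cosine distance = 1 - cos θ = 1 - 0.8 = 0.2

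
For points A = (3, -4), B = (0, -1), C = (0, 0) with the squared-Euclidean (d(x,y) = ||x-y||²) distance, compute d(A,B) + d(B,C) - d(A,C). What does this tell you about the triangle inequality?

d(A,B) = 3² + 3² = 18, d(B,C) = 0² + 1² = 1, d(A,C) = 3² + 4² = 25.
d(A,B) + d(B,C) - d(A,C) = 18 + 1 - 25 = 19 - 25 = -6. This is < 0, so the triangle inequality FAILS for these points (squared-Euclidean is not a metric).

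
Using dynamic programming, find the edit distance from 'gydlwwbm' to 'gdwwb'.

Let D[i][j] be the edit distance between the first i characters of 'gydlwwbm' and the first j characters of 'gdwwb', with D[i][0] = i, D[0][j] = j, and D[i][j] = D[i-1][j-1] if the characters match, else 1 + min(D[i-1][j], D[i][j-1], D[i-1][j-1]). Filling the table (rows: prefixes of 'gydlwwbm', columns: prefixes of 'gdwwb'):
     ε  g  d  w  w  b
  ε  0  1  2  3  4  5
  g  1  0  1  2  3  4
  y  2  1  1  2  3  4
  d  3  2  1  2  3  4
  l  4  3  2  2  3  4
  w  5  4  3  2  2  3
  w  6  5  4  3  2  3
  b  7  6  5  4  3  2
  m  8  7  6  5  4  3
The bottom-right entry gives D[8][5] = 3, so no sequence of fewer than 3 edits works. Backtracking through the table gives one optimal edit sequence (3 edits):
  gydlwwbm → gdlwwbm (del y @2)
  gdlwwbm → gdwwbm (del l @3)
  gdwwbm → gdwwb (del m @6)
Edit distance = 3.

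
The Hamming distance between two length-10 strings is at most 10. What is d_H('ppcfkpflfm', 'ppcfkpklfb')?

Differing positions: 7, 10. Hamming distance = 2. The maximum possible Hamming distance for length-10 strings is 10, so d_H/10 = 2/10 = 0.2.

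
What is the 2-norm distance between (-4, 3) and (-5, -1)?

(Σ|x_i - y_i|^2)^(1/2) = (|-4 - (-5)|^2 + |3 - (-1)|^2)^(1/2)
= (1^2 + 4^2)^(1/2) = (1 + 16)^(1/2) = (17)^(1/2) ≈ 4.1231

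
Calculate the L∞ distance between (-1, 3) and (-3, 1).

max(|x_i - y_i|) = max(|-1 - (-3)|, |3 - 1|) = max(2, 2) = 2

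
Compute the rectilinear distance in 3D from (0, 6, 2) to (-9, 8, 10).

Σ|x_i - y_i| = |0 - (-9)| + |6 - 8| + |2 - 10| = 9 + 2 + 8 = 19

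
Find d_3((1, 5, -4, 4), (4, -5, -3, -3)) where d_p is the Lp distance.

(Σ|x_i - y_i|^3)^(1/3) = (|1 - 4|^3 + |5 - (-5)|^3 + |-4 - (-3)|^3 + |4 - (-3)|^3)^(1/3)
= (3^3 + 10^3 + 1^3 + 7^3)^(1/3) = (27 + 1000 + 1 + 343)^(1/3) = (1371)^(1/3) ≈ 11.1091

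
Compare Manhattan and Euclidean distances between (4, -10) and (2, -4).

L1 = |4 - 2| + |-10 - (-4)| = 2 + 6 = 8
L2 = √(2² + 6²) = √40 ≈ 6.3246
L1 ≥ L2 always (equality iff movement is along one axis); L1 > L2 here.
Ratio L1/L2 = 8/√40 ≈ 1.2649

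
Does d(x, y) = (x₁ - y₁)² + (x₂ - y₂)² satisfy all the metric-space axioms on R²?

No. The squared Euclidean distance fails the triangle inequality. Counterexample: x = (0, 0), y = (2, 5), z = (4, 10). d(x,z) = 4² + 10² = 116, but d(x,y) + d(y,z) = (2² + 5²) + (2² + 5²) = 29 + 29 = 58. Since 116 > 58, the triangle inequality is violated. (Note: √d, the ordinary Euclidean distance, IS a metric.)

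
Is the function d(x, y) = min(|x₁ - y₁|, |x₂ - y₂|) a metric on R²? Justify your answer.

No. d fails identity of indiscernibles: take x = (-4, 0) and y = (-4, 2). Then d(x,y) = min(|-4 - (-4)|, |0 - 2|) = min(0, 2) = 0, yet x ≠ y.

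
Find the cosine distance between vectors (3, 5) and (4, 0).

With u = (3, 5), v = (4, 0):
u·v = 3·4 + 5·0 = 12 + 0 = 12.
|u| = √(3² + 5²) = √34, |v| = √(4² + 0²) = √16, so |u||v| = √(34·16) = √544.
cos θ = (u·v)/(|u||v|) = 12/√544 ≈ 0.5145
Cosine distance = 1 - cos θ ≈ 1 - 0.5145 = 0.4855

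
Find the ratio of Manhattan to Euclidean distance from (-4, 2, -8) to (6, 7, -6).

L1 = |-4 - 6| + |2 - 7| + |-8 - (-6)| = 10 + 5 + 2 = 17
L2 = √(10² + 5² + 2²) = √129 ≈ 11.3578
L1 ≥ L2 always (equality iff movement is along one axis); L1 > L2 here.
Ratio L1/L2 = 17/√129 ≈ 1.4968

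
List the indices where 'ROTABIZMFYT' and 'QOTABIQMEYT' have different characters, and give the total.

Differing positions: 1, 7, 9. Hamming distance = 3.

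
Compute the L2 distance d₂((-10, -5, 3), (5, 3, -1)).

√(Σ(x_i - y_i)²) = √((-10 - 5)² + (-5 - 3)² + (3 - (-1))²)
= √((-15)² + (-8)² + 4²) = √(225 + 64 + 16) = √305 ≈ 17.4642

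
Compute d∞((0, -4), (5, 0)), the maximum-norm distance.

max(|x_i - y_i|) = max(|0 - 5|, |-4 - 0|) = max(5, 4) = 5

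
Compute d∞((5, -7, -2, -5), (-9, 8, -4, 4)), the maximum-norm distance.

max(|x_i - y_i|) = max(|5 - (-9)|, |-7 - 8|, |-2 - (-4)|, |-5 - 4|) = max(14, 15, 2, 9) = 15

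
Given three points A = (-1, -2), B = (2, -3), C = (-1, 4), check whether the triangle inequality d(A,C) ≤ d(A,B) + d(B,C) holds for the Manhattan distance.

d(A,B) = 3 + 1 = 4, d(B,C) = 3 + 7 = 10, d(A,C) = 0 + 6 = 6.
d(A,C) = 6 ≤ 4 + 10 = 14. Triangle inequality is satisfied.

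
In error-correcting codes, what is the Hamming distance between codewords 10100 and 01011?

Differing positions: 1, 2, 3, 4, 5. Hamming distance = 5.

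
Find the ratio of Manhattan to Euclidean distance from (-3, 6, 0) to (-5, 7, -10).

L1 = |-3 - (-5)| + |6 - 7| + |0 - (-10)| = 2 + 1 + 10 = 13
L2 = √(2² + 1² + 10²) = √105 ≈ 10.247
L1 ≥ L2 always (equality iff movement is along one axis); L1 > L2 here.
Ratio L1/L2 = 13/√105 ≈ 1.2687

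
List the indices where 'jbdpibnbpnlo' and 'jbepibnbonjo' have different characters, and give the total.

Differing positions: 3, 9, 11. Hamming distance = 3.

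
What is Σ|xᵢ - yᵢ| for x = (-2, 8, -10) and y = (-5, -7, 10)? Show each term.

Σ|x_i - y_i| = |-2 - (-5)| + |8 - (-7)| + |-10 - 10| = 3 + 15 + 20 = 38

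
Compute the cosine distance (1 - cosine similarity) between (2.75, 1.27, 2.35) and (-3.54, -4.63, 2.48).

With u = (2.75, 1.27, 2.35), v = (-3.54, -4.63, 2.48):
u·v = 2.75·(-3.54) + 1.27·(-4.63) + 2.35·2.48 = (-9.735) + (-5.8801) + 5.828 = -9.7871.
|u| = √(2.75² + 1.27² + 2.35²) = √(7.5625 + 1.6129 + 5.5225) = √14.6979, |v| = √((-3.54)² + (-4.63)² + 2.48²) = √(12.5316 + 21.4369 + 6.1504) = √40.1189.
cos θ = (u·v)/(|u||v|) = -9.7871/(√14.6979·√40.1189) ≈ -0.403
Cosine distance = 1 - cos θ ≈ 1 - (-0.403) = 1.403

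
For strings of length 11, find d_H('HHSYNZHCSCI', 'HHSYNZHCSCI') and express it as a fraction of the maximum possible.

Differing positions: none. Hamming distance = 0. The maximum possible Hamming distance for length-11 strings is 11, so d_H/11 = 0/11 = 0.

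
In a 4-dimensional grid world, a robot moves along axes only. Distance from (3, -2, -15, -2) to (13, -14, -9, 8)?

Σ|x_i - y_i| = |3 - 13| + |-2 - (-14)| + |-15 - (-9)| + |-2 - 8| = 10 + 12 + 6 + 10 = 38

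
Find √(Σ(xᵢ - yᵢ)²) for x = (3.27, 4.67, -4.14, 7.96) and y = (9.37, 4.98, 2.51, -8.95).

√(Σ(x_i - y_i)²) = √((3.27 - 9.37)² + (4.67 - 4.98)² + (-4.14 - 2.51)² + (7.96 - (-8.95))²)
= √((-6.1)² + (-0.31)² + (-6.65)² + 16.91²) = √(37.21 + 0.0961 + 44.2225 + 285.9481) = √367.4767 ≈ 19.1697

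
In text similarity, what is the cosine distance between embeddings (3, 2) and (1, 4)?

With u = (3, 2), v = (1, 4):
u·v = 3·1 + 2·4 = 3 + 8 = 11.
|u| = √(3² + 2²) = √13, |v| = √(1² + 4²) = √17, so |u||v| = √(13·17) = √221.
cos θ = (u·v)/(|u||v|) = 11/√221 ≈ 0.7399
Cosine distance = 1 - cos θ ≈ 1 - 0.7399 = 0.2601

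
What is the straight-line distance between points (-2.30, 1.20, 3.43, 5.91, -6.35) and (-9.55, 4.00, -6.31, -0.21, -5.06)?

√(Σ(x_i - y_i)²) = √((-2.3 - (-9.55))² + (1.2 - 4)² + (3.43 - (-6.31))² + (5.91 - (-0.21))² + (-6.35 - (-5.06))²)
= √(7.25² + (-2.8)² + 9.74² + 6.12² + (-1.29)²) = √(52.5625 + 7.84 + 94.8676 + 37.4544 + 1.6641) = √194.3886 ≈ 13.9423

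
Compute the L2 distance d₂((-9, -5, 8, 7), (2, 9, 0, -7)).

√(Σ(x_i - y_i)²) = √((-9 - 2)² + (-5 - 9)² + (8 - 0)² + (7 - (-7))²)
= √((-11)² + (-14)² + 8² + 14²) = √(121 + 196 + 64 + 196) = √577 ≈ 24.0208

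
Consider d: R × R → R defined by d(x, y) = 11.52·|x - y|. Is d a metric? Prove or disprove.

Yes. Since |x - y| is a metric on R and 11.52 > 0, the positive scalar multiple 11.52·|x - y| is also a metric: scaling by a positive constant preserves non-negativity, identity (d=0 ⟺ |x-y|=0 ⟺ x=y), symmetry, and the triangle inequality.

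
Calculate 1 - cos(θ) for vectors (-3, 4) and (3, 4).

With u = (-3, 4), v = (3, 4):
u·v = (-3)·3 + 4·4 = (-9) + 16 = 7.
|u| = √((-3)² + 4²) = √25, |v| = √(3² + 4²) = √25, so |u||v| = √(25·25) = √625 = 25.
cos θ = (u·v)/(|u||v|) = 7/25 = 0.28
Cosine distance = 1 - cos θ = 1 - 0.28 = 0.72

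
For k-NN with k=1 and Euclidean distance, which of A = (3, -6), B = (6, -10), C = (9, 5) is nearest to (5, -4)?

Distances: d(A) ≈ 2.8284, d(B) ≈ 6.0828, d(C) ≈ 9.8489. Nearest: A = (3, -6) with distance 2.8284.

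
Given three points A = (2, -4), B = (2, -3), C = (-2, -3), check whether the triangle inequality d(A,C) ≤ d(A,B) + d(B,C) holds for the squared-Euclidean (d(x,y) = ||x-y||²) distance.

d(A,B) = 0² + 1² = 1, d(B,C) = 4² + 0² = 16, d(A,C) = 4² + 1² = 17.
d(A,C) = 17 ≤ 1 + 16 = 17. Triangle inequality is satisfied.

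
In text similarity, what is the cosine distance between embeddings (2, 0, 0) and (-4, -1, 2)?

With u = (2, 0, 0), v = (-4, -1, 2):
u·v = 2·(-4) + 0·(-1) + 0·2 = (-8) + 0 + 0 = -8.
|u| = √(2² + 0² + 0²) = √4, |v| = √((-4)² + (-1)² + 2²) = √21, so |u||v| = √(4·21) = √84.
cos θ = (u·v)/(|u||v|) = -8/√84 ≈ -0.8729
Cosine distance = 1 - cos θ ≈ 1 - (-0.8729) = 1.8729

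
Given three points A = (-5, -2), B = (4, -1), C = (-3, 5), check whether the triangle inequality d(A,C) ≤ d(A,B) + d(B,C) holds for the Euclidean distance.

d(A,B) = √(9² + 1²) = √82 ≈ 9.0554, d(B,C) = √(7² + 6²) = √85 ≈ 9.2195, d(A,C) = √(2² + 7²) = √53 ≈ 7.2801.
d(A,C) ≈ 7.2801 ≤ 9.0554 + 9.2195 = 18.2749. Triangle inequality is satisfied.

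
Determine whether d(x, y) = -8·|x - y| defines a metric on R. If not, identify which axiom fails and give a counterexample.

No. With c = -8 < 0, d fails non-negativity: d(9, 17) = -8·|9 - 17| = -8·8 = -64 < 0.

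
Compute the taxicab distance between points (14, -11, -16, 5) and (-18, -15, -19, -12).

Σ|x_i - y_i| = |14 - (-18)| + |-11 - (-15)| + |-16 - (-19)| + |5 - (-12)| = 32 + 4 + 3 + 17 = 56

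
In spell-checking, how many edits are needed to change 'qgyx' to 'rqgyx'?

Let D[i][j] be the edit distance between the first i characters of 'qgyx' and the first j characters of 'rqgyx', with D[i][0] = i, D[0][j] = j, and D[i][j] = D[i-1][j-1] if the characters match, else 1 + min(D[i-1][j], D[i][j-1], D[i-1][j-1]). Filling the table (rows: prefixes of 'qgyx', columns: prefixes of 'rqgyx'):
     ε  r  q  g  y  x
  ε  0  1  2  3  4  5
  q  1  1  1  2  3  4
  g  2  2  2  1  2  3
  y  3  3  3  2  1  2
  x  4  4  4  3  2  1
The bottom-right entry gives D[4][5] = 1, so no sequence of fewer than 1 edit works. Backtracking through the table gives one optimal edit sequence (1 edit):
  qgyx → rqgyx (ins r @1)
Edit distance = 1.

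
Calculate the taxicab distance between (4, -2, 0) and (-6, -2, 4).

Σ|x_i - y_i| = |4 - (-6)| + |-2 - (-2)| + |0 - 4| = 10 + 0 + 4 = 14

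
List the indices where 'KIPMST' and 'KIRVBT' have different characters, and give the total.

Differing positions: 3, 4, 5. Hamming distance = 3.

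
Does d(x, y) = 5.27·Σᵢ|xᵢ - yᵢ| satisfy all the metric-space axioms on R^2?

Yes. The L1 (Manhattan) norm induces a metric on R^2, and multiplying a metric by a positive constant 5.27 > 0 preserves all four axioms: non-negativity (5.27·||x-y|| ≥ 0), identity (5.27·||x-y|| = 0 ⟺ ||x-y|| = 0 ⟺ x = y), symmetry (||x-y|| = ||y-x||), and the triangle inequality (5.27·||x-z|| ≤ 5.27·||x-y|| + 5.27·||y-z||). So d is a metric.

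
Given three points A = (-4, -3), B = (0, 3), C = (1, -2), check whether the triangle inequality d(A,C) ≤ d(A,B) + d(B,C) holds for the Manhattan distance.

d(A,B) = 4 + 6 = 10, d(B,C) = 1 + 5 = 6, d(A,C) = 5 + 1 = 6.
d(A,C) = 6 ≤ 10 + 6 = 16. Triangle inequality is satisfied.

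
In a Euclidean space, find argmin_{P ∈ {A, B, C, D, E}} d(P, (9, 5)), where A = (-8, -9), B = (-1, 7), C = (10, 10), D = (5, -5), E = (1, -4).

Distances: d(A) ≈ 22.0227, d(B) ≈ 10.198, d(C) ≈ 5.099, d(D) ≈ 10.7703, d(E) ≈ 12.0416. Nearest: C = (10, 10) with distance 5.099.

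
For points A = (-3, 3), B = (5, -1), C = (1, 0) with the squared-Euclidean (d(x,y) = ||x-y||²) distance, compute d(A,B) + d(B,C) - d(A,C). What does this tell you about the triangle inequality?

d(A,B) = 8² + 4² = 80, d(B,C) = 4² + 1² = 17, d(A,C) = 4² + 3² = 25.
d(A,B) + d(B,C) - d(A,C) = 80 + 17 - 25 = 97 - 25 = 72. This is ≥ 0, so the triangle inequality holds for these points.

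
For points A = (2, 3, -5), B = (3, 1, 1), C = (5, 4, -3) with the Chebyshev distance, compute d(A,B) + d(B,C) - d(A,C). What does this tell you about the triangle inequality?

d(A,B) = max(1, 2, 6) = 6, d(B,C) = max(2, 3, 4) = 4, d(A,C) = max(3, 1, 2) = 3.
d(A,B) + d(B,C) - d(A,C) = 6 + 4 - 3 = 10 - 3 = 7. This is ≥ 0, so the triangle inequality holds for these points.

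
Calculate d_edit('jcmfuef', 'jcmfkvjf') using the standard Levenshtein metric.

Let D[i][j] be the edit distance between the first i characters of 'jcmfuef' and the first j characters of 'jcmfkvjf', with D[i][0] = i, D[0][j] = j, and D[i][j] = D[i-1][j-1] if the characters match, else 1 + min(D[i-1][j], D[i][j-1], D[i-1][j-1]). Filling the table (rows: prefixes of 'jcmfuef', columns: prefixes of 'jcmfkvjf'):
     ε  j  c  m  f  k  v  j  f
  ε  0  1  2  3  4  5  6  7  8
  j  1  0  1  2  3  4  5  6  7
  c  2  1  0  1  2  3  4  5  6
  m  3  2  1  0  1  2  3  4  5
  f  4  3  2  1  0  1  2  3  4
  u  5  4  3  2  1  1  2  3  4
  e  6  5  4  3  2  2  2  3  4
  f  7  6  5  4  3  3  3  3  3
The bottom-right entry gives D[7][8] = 3, so no sequence of fewer than 3 edits works. Backtracking through the table gives one optimal edit sequence (3 edits):
  jcmfuef → jcmfkuef (ins k @5)
  jcmfkuef → jcmfkvef (sub u→v @6)
  jcmfkvef → jcmfkvjf (sub e→j @7)
Edit distance = 3.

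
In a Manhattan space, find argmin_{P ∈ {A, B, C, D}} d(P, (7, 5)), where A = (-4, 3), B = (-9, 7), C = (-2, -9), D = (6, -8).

Distances: d(A) = 13, d(B) = 18, d(C) = 23, d(D) = 14. Nearest: A = (-4, 3) with distance 13.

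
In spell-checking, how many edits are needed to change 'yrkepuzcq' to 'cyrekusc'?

Let D[i][j] be the edit distance between the first i characters of 'yrkepuzcq' and the first j characters of 'cyrekusc', with D[i][0] = i, D[0][j] = j, and D[i][j] = D[i-1][j-1] if the characters match, else 1 + min(D[i-1][j], D[i][j-1], D[i-1][j-1]). Filling the table (rows: prefixes of 'yrkepuzcq', columns: prefixes of 'cyrekusc'):
     ε  c  y  r  e  k  u  s  c
  ε  0  1  2  3  4  5  6  7  8
  y  1  1  1  2  3  4  5  6  7
  r  2  2  2  1  2  3  4  5  6
  k  3  3  3  2  2  2  3  4  5
  e  4  4  4  3  2  3  3  4  5
  p  5  5  5  4  3  3  4  4  5
  u  6  6  6  5  4  4  3  4  5
  z  7  7  7  6  5  5  4  4  5
  c  8  7  8  7  6  6  5  5  4
  q  9  8  8  8  7  7  6  6  5
The bottom-right entry gives D[9][8] = 5, so no sequence of fewer than 5 edits works. Backtracking through the table gives one optimal edit sequence (5 edits):
  yrkepuzcq → cyrkepuzcq (ins c @1)
  cyrkepuzcq → cyrepuzcq (del k @4)
  cyrepuzcq → cyrekuzcq (sub p→k @5)
  cyrekuzcq → cyrekuscq (sub z→s @7)
  cyrekuscq → cyrekusc (del q @9)
Edit distance = 5.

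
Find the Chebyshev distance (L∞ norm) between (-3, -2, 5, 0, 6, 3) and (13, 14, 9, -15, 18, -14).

max(|x_i - y_i|) = max(|-3 - 13|, |-2 - 14|, |5 - 9|, |0 - (-15)|, |6 - 18|, |3 - (-14)|) = max(16, 16, 4, 15, 12, 17) = 17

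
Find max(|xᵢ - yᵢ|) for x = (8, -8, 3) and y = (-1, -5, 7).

max(|x_i - y_i|) = max(|8 - (-1)|, |-8 - (-5)|, |3 - 7|) = max(9, 3, 4) = 9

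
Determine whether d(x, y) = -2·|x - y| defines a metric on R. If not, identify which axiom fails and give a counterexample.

No. With c = -2 < 0, d fails non-negativity: d(6, 8) = -2·|6 - 8| = -2·2 = -4 < 0.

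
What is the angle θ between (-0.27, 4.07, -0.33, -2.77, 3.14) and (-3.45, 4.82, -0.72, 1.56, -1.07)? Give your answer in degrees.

With u = (-0.27, 4.07, -0.33, -2.77, 3.14), v = (-3.45, 4.82, -0.72, 1.56, -1.07):
u·v = (-0.27)·(-3.45) + 4.07·4.82 + (-0.33)·(-0.72) + (-2.77)·1.56 + 3.14·(-1.07) = 0.9315 + 19.6174 + 0.2376 + (-4.3212) + (-3.3598) = 13.1055.
|u| = √((-0.27)² + 4.07² + (-0.33)² + (-2.77)² + 3.14²) = √(0.0729 + 16.5649 + 0.1089 + 7.6729 + 9.8596) = √34.2792, |v| = √((-3.45)² + 4.82² + (-0.72)² + 1.56² + (-1.07)²) = √(11.9025 + 23.2324 + 0.5184 + 2.4336 + 1.1449) = √39.2318.
cos θ = (u·v)/(|u||v|) = 13.1055/(√34.2792·√39.2318) ≈ 0.357371
θ = arccos(0.357371) ≈ 69.06°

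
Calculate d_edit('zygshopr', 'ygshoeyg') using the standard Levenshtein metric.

Let D[i][j] be the edit distance between the first i characters of 'zygshopr' and the first j characters of 'ygshoeyg', with D[i][0] = i, D[0][j] = j, and D[i][j] = D[i-1][j-1] if the characters match, else 1 + min(D[i-1][j], D[i][j-1], D[i-1][j-1]). Filling the table (rows: prefixes of 'zygshopr', columns: prefixes of 'ygshoeyg'):
     ε  y  g  s  h  o  e  y  g
  ε  0  1  2  3  4  5  6  7  8
  z  1  1  2  3  4  5  6  7  8
  y  2  1  2  3  4  5  6  6  7
  g  3  2  1  2  3  4  5  6  6
  s  4  3  2  1  2  3  4  5  6
  h  5  4  3  2  1  2  3  4  5
  o  6  5  4  3  2  1  2  3  4
  p  7  6  5  4  3  2  2  3  4
  r  8  7  6  5  4  3  3  3  4
The bottom-right entry gives D[8][8] = 4, so no sequence of fewer than 4 edits works. Backtracking through the table gives one optimal edit sequence (4 edits):
  zygshopr → ygshopr (del z @1)
  ygshopr → ygshoepr (ins e @6)
  ygshoepr → ygshoeyr (sub p→y @7)
  ygshoeyr → ygshoeyg (sub r→g @8)
Edit distance = 4.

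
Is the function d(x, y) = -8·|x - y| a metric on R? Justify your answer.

No. With c = -8 < 0, d fails non-negativity: d(3, 12) = -8·|3 - 12| = -8·9 = -72 < 0.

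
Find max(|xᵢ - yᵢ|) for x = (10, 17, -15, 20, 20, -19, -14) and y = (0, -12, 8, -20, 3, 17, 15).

max(|x_i - y_i|) = max(|10 - 0|, |17 - (-12)|, |-15 - 8|, |20 - (-20)|, |20 - 3|, |-19 - 17|, |-14 - 15|) = max(10, 29, 23, 40, 17, 36, 29) = 40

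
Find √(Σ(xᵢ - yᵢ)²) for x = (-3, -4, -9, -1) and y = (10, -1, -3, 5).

√(Σ(x_i - y_i)²) = √((-3 - 10)² + (-4 - (-1))² + (-9 - (-3))² + (-1 - 5)²)
= √((-13)² + (-3)² + (-6)² + (-6)²) = √(169 + 9 + 36 + 36) = √250 ≈ 15.8114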